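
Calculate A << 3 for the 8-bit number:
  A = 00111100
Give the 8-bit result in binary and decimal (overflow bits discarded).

Shift left by 3: drop the top 3 bit(s), append 3 zero(s) on the right.
  00111100  ->  discard [001], keep [11100], append 000
= 11100000

Answer: 11100000 (224)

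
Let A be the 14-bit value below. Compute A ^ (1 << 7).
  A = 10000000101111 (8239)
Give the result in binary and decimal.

Mask = 1 << 7 = 00000010000000
Bit 7 of A is 0; XOR with the mask flips it to 1.
  10000000101111
^ 00000010000000
----------------
  10000010101111

Answer: 10000010101111 (8367)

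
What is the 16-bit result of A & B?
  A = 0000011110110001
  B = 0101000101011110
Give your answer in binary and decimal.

Apply & to each column (1 only where both bits are 1):
  0000011110110001
& 0101000101011110
------------------
  0000000100010000

Answer: 0000000100010000 (272)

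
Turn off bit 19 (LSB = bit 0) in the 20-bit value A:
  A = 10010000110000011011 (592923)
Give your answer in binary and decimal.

Mask = ~(1 << 19) = 01111111111111111111
Bit 19 of A is 1, so AND-ing with the mask clears it to 0.
  10010000110000011011
& 01111111111111111111
----------------------
  00010000110000011011

Answer: 00010000110000011011 (68635)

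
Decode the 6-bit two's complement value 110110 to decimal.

MSB is 1, so the value is negative. Find the magnitude:
1. Invert bits:  001001
2. Add 1:        001010  = 10
3. Apply sign:   -10

Answer: -10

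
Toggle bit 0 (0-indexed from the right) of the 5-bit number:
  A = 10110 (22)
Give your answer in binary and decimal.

Mask = 1 << 0 = 00001
Bit 0 of A is 0; XOR with the mask flips it to 1.
  10110
^ 00001
-------
  10111

Answer: 10111 (23)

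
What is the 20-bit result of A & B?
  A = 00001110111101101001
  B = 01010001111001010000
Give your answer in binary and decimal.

Apply & to each column (1 only where both bits are 1):
  00001110111101101001
& 01010001111001010000
----------------------
  00000000111001000000

Answer: 00000000111001000000 (3648)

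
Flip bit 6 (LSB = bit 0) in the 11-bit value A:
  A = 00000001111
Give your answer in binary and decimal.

Mask = 1 << 6 = 00001000000
Bit 6 of A is 0; XOR with the mask flips it to 1.
  00000001111
^ 00001000000
-------------
  00001001111

Answer: 00001001111 (79)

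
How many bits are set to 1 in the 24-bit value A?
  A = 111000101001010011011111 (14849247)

111000101001010011011111
1-bits at positions (from bit 0 = LSB): 0, 1, 2, 3, 4, 6, 7, 10, 12, 15, 17, 21, 22, 23
Count = 14

Answer: 14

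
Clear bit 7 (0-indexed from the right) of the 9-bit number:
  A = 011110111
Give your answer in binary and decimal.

Mask = ~(1 << 7) = 101111111
Bit 7 of A is 1, so AND-ing with the mask clears it to 0.
  011110111
& 101111111
-----------
  001110111

Answer: 001110111 (119)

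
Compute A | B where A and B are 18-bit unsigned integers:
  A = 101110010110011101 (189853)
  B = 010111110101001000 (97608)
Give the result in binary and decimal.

Apply | to each column (1 where either bit is 1):
  101110010110011101
| 010111110101001000
--------------------
  111111110111011101

Answer: 111111110111011101 (261597)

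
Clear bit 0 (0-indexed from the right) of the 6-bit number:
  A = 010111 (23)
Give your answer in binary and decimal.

Mask = ~(1 << 0) = 111110
Bit 0 of A is 1, so AND-ing with the mask clears it to 0.
  010111
& 111110
--------
  010110

Answer: 010110 (22)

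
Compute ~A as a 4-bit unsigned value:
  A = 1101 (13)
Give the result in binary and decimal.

Flip each bit (0->1, 1->0):
  1101
  0010

Answer: 0010 (2)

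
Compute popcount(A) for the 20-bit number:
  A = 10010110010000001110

10010110010000001110
1-bits at positions (from bit 0 = LSB): 1, 2, 3, 10, 13, 14, 16, 19
Count = 8

Answer: 8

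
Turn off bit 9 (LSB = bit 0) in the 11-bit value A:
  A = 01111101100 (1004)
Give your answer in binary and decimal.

Mask = ~(1 << 9) = 10111111111
Bit 9 of A is 1, so AND-ing with the mask clears it to 0.
  01111101100
& 10111111111
-------------
  00111101100

Answer: 00111101100 (492)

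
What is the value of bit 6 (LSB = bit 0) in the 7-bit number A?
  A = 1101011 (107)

Bit 6 is the 7th from the right.
  1101011
  ^
That bit is 1.

Answer: 1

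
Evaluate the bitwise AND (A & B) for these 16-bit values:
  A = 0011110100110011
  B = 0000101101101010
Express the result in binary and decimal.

Apply & to each column (1 only where both bits are 1):
  0011110100110011
& 0000101101101010
------------------
  0000100100100010

Answer: 0000100100100010 (2338)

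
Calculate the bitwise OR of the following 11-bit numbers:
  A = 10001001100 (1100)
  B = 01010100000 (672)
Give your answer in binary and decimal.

Apply | to each column (1 where either bit is 1):
  10001001100
| 01010100000
-------------
  11011101100

Answer: 11011101100 (1772)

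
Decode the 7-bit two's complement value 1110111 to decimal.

MSB is 1, so the value is negative. Find the magnitude:
1. Invert bits:  0001000
2. Add 1:        0001001  = 9
3. Apply sign:   -9

Answer: -9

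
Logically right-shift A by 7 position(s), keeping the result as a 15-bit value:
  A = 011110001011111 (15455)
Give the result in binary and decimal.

Logical shift right by 7: drop the bottom 7 bit(s), prepend 7 zero(s) on the left.
  011110001011111  ->  keep [01111000], discard [1011111], prepend 0000000
= 000000001111000

Answer: 000000001111000 (120)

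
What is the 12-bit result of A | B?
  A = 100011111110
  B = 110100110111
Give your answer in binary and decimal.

Apply | to each column (1 where either bit is 1):
  100011111110
| 110100110111
--------------
  110111111111

Answer: 110111111111 (3583)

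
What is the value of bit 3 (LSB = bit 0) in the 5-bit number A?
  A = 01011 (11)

Bit 3 is the 4th from the right.
  01011
   ^
That bit is 1.

Answer: 1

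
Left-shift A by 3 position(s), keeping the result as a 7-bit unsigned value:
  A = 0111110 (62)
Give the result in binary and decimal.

Shift left by 3: drop the top 3 bit(s), append 3 zero(s) on the right.
  0111110  ->  discard [011], keep [1110], append 000
= 1110000

Answer: 1110000 (112)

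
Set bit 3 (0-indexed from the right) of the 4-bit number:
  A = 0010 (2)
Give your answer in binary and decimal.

Mask = 1 << 3 = 1000
Bit 3 of A is 0, so OR-ing with the mask flips it to 1.
  0010
| 1000
------
  1010

Answer: 1010 (10)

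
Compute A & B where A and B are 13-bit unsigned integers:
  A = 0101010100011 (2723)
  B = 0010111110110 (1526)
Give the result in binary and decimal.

Apply & to each column (1 only where both bits are 1):
  0101010100011
& 0010111110110
---------------
  0000010100010

Answer: 0000010100010 (162)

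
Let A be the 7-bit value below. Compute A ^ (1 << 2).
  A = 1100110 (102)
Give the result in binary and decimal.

Mask = 1 << 2 = 0000100
Bit 2 of A is 1; XOR with the mask flips it to 0.
  1100110
^ 0000100
---------
  1100010

Answer: 1100010 (98)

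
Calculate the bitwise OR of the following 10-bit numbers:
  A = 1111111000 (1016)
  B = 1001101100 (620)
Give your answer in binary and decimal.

Apply | to each column (1 where either bit is 1):
  1111111000
| 1001101100
------------
  1111111100

Answer: 1111111100 (1020)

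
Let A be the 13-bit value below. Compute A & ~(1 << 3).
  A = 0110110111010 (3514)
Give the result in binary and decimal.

Mask = ~(1 << 3) = 1111111110111
Bit 3 of A is 1, so AND-ing with the mask clears it to 0.
  0110110111010
& 1111111110111
---------------
  0110110110010

Answer: 0110110110010 (3506)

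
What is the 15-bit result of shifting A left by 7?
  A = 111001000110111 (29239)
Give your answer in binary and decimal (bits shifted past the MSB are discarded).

Shift left by 7: drop the top 7 bit(s), append 7 zero(s) on the right.
  111001000110111  ->  discard [1110010], keep [00110111], append 0000000
= 001101110000000

Answer: 001101110000000 (7040)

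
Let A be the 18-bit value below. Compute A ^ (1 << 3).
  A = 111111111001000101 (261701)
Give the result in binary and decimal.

Mask = 1 << 3 = 000000000000001000
Bit 3 of A is 0; XOR with the mask flips it to 1.
  111111111001000101
^ 000000000000001000
--------------------
  111111111001001101

Answer: 111111111001001101 (261709)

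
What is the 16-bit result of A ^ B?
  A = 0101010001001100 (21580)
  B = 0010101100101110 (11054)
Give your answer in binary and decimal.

Apply ^ to each column (1 where bits differ):
  0101010001001100
^ 0010101100101110
------------------
  0111111101100010

Answer: 0111111101100010 (32610)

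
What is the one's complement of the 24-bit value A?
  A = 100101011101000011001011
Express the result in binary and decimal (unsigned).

Flip each bit (0->1, 1->0):
  100101011101000011001011
  011010100010111100110100

Answer: 011010100010111100110100 (6958900)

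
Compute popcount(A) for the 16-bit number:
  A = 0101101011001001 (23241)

0101101011001001
1-bits at positions (from bit 0 = LSB): 0, 3, 6, 7, 9, 11, 12, 14
Count = 8

Answer: 8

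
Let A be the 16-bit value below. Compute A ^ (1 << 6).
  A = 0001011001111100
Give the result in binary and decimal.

Mask = 1 << 6 = 0000000001000000
Bit 6 of A is 1; XOR with the mask flips it to 0.
  0001011001111100
^ 0000000001000000
------------------
  0001011000111100

Answer: 0001011000111100 (5692)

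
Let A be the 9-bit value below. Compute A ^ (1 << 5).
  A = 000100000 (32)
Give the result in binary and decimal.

Mask = 1 << 5 = 000100000
Bit 5 of A is 1; XOR with the mask flips it to 0.
  000100000
^ 000100000
-----------
  000000000

Answer: 000000000 (0)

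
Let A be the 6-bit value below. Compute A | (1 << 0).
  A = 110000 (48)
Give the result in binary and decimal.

Mask = 1 << 0 = 000001
Bit 0 of A is 0, so OR-ing with the mask flips it to 1.
  110000
| 000001
--------
  110001

Answer: 110001 (49)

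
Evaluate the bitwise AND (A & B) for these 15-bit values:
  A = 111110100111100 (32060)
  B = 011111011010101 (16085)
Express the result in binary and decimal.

Apply & to each column (1 only where both bits are 1):
  111110100111100
& 011111011010101
-----------------
  011110000010100

Answer: 011110000010100 (15380)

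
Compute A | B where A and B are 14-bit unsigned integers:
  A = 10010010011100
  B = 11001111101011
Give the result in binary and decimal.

Apply | to each column (1 where either bit is 1):
  10010010011100
| 11001111101011
----------------
  11011111111111

Answer: 11011111111111 (14335)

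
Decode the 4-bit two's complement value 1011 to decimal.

MSB is 1, so the value is negative. Find the magnitude:
1. Invert bits:  0100
2. Add 1:        0101  = 5
3. Apply sign:   -5

Answer: -5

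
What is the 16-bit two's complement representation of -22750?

1. Binary of +22750:  0101100011011110
2. Invert bits:     1010011100100001
3. Add 1:           1010011100100010

Answer: 1010011100100010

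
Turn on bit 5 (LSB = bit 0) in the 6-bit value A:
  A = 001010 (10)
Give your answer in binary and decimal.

Mask = 1 << 5 = 100000
Bit 5 of A is 0, so OR-ing with the mask flips it to 1.
  001010
| 100000
--------
  101010

Answer: 101010 (42)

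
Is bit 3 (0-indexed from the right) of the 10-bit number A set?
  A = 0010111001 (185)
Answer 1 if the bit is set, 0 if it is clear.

Bit 3 is the 4th from the right.
  0010111001
        ^
That bit is 1.

Answer: 1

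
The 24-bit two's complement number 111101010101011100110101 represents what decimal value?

MSB is 1, so the value is negative. Find the magnitude:
1. Invert bits:  000010101010100011001010
2. Add 1:        000010101010100011001011  = 698571
3. Apply sign:   -698571

Answer: -698571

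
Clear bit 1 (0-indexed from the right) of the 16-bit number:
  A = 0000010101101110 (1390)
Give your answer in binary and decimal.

Mask = ~(1 << 1) = 1111111111111101
Bit 1 of A is 1, so AND-ing with the mask clears it to 0.
  0000010101101110
& 1111111111111101
------------------
  0000010101101100

Answer: 0000010101101100 (1388)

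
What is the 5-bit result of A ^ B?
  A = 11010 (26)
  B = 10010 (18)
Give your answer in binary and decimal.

Apply ^ to each column (1 where bits differ):
  11010
^ 10010
-------
  01000

Answer: 01000 (8)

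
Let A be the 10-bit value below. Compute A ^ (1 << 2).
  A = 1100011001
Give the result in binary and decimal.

Mask = 1 << 2 = 0000000100
Bit 2 of A is 0; XOR with the mask flips it to 1.
  1100011001
^ 0000000100
------------
  1100011101

Answer: 1100011101 (797)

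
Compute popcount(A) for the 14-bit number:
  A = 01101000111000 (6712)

01101000111000
1-bits at positions (from bit 0 = LSB): 3, 4, 5, 9, 11, 12
Count = 6

Answer: 6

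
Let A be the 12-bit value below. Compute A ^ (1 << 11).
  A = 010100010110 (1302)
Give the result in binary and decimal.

Mask = 1 << 11 = 100000000000
Bit 11 of A is 0; XOR with the mask flips it to 1.
  010100010110
^ 100000000000
--------------
  110100010110

Answer: 110100010110 (3350)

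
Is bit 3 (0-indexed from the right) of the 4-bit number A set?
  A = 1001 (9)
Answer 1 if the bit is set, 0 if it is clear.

Bit 3 is the 4th from the right.
  1001
  ^
That bit is 1.

Answer: 1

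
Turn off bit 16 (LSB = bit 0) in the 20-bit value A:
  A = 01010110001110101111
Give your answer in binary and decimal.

Mask = ~(1 << 16) = 11101111111111111111
Bit 16 of A is 1, so AND-ing with the mask clears it to 0.
  01010110001110101111
& 11101111111111111111
----------------------
  01000110001110101111

Answer: 01000110001110101111 (287663)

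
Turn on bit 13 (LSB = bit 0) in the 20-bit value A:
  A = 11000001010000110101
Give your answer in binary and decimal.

Mask = 1 << 13 = 00000010000000000000
Bit 13 of A is 0, so OR-ing with the mask flips it to 1.
  11000001010000110101
| 00000010000000000000
----------------------
  11000011010000110101

Answer: 11000011010000110101 (799797)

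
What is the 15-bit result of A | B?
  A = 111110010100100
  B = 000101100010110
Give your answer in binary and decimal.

Apply | to each column (1 where either bit is 1):
  111110010100100
| 000101100010110
-----------------
  111111110110110

Answer: 111111110110110 (32694)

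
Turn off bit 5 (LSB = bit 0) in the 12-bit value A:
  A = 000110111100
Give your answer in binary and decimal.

Mask = ~(1 << 5) = 111111011111
Bit 5 of A is 1, so AND-ing with the mask clears it to 0.
  000110111100
& 111111011111
--------------
  000110011100

Answer: 000110011100 (412)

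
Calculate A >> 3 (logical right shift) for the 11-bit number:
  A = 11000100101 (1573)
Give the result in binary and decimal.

Logical shift right by 3: drop the bottom 3 bit(s), prepend 3 zero(s) on the left.
  11000100101  ->  keep [11000100], discard [101], prepend 000
= 00011000100

Answer: 00011000100 (196)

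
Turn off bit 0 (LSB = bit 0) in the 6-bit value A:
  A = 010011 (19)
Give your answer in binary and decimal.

Mask = ~(1 << 0) = 111110
Bit 0 of A is 1, so AND-ing with the mask clears it to 0.
  010011
& 111110
--------
  010010

Answer: 010010 (18)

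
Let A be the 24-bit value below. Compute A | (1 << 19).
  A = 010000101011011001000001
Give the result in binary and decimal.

Mask = 1 << 19 = 000010000000000000000000
Bit 19 of A is 0, so OR-ing with the mask flips it to 1.
  010000101011011001000001
| 000010000000000000000000
--------------------------
  010010101011011001000001

Answer: 010010101011011001000001 (4896321)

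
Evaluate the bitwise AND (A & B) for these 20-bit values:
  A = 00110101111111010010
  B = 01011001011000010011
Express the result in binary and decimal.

Apply & to each column (1 only where both bits are 1):
  00110101111111010010
& 01011001011000010011
----------------------
  00010001011000010010

Answer: 00010001011000010010 (71186)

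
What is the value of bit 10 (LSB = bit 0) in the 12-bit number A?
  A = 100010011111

Bit 10 is the 11th from the right.
  100010011111
   ^
That bit is 0.

Answer: 0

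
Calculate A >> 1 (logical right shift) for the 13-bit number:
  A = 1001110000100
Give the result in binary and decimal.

Logical shift right by 1: drop the bottom 1 bit(s), prepend 1 zero(s) on the left.
  1001110000100  ->  keep [100111000010], discard [0], prepend 0
= 0100111000010

Answer: 0100111000010 (2498)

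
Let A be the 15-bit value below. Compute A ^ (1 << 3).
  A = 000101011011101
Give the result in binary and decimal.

Mask = 1 << 3 = 000000000001000
Bit 3 of A is 1; XOR with the mask flips it to 0.
  000101011011101
^ 000000000001000
-----------------
  000101011010101

Answer: 000101011010101 (2773)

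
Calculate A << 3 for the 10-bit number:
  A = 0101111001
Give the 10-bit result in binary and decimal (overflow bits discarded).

Shift left by 3: drop the top 3 bit(s), append 3 zero(s) on the right.
  0101111001  ->  discard [010], keep [1111001], append 000
= 1111001000

Answer: 1111001000 (968)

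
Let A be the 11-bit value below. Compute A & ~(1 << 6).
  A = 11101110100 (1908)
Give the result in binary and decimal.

Mask = ~(1 << 6) = 11110111111
Bit 6 of A is 1, so AND-ing with the mask clears it to 0.
  11101110100
& 11110111111
-------------
  11100110100

Answer: 11100110100 (1844)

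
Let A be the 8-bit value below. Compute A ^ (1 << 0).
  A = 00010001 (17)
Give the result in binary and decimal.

Mask = 1 << 0 = 00000001
Bit 0 of A is 1; XOR with the mask flips it to 0.
  00010001
^ 00000001
----------
  00010000

Answer: 00010000 (16)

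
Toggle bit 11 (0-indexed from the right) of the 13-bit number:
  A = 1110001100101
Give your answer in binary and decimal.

Mask = 1 << 11 = 0100000000000
Bit 11 of A is 1; XOR with the mask flips it to 0.
  1110001100101
^ 0100000000000
---------------
  1010001100101

Answer: 1010001100101 (5221)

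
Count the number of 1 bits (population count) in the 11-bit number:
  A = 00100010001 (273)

00100010001
1-bits at positions (from bit 0 = LSB): 0, 4, 8
Count = 3

Answer: 3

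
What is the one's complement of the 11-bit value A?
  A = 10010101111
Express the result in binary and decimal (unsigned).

Flip each bit (0->1, 1->0):
  10010101111
  01101010000

Answer: 01101010000 (848)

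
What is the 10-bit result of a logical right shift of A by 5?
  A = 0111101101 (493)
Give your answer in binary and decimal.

Logical shift right by 5: drop the bottom 5 bit(s), prepend 5 zero(s) on the left.
  0111101101  ->  keep [01111], discard [01101], prepend 00000
= 0000001111

Answer: 0000001111 (15)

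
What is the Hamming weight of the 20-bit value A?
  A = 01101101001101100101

01101101001101100101
1-bits at positions (from bit 0 = LSB): 0, 2, 5, 6, 8, 9, 12, 14, 15, 17, 18
Count = 11

Answer: 11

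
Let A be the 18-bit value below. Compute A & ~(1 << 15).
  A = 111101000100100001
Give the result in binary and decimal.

Mask = ~(1 << 15) = 110111111111111111
Bit 15 of A is 1, so AND-ing with the mask clears it to 0.
  111101000100100001
& 110111111111111111
--------------------
  110101000100100001

Answer: 110101000100100001 (217377)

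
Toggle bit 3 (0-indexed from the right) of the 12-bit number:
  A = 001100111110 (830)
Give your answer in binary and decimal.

Mask = 1 << 3 = 000000001000
Bit 3 of A is 1; XOR with the mask flips it to 0.
  001100111110
^ 000000001000
--------------
  001100110110

Answer: 001100110110 (822)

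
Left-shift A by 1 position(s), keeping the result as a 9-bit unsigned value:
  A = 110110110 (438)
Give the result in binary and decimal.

Shift left by 1: drop the top 1 bit(s), append 1 zero(s) on the right.
  110110110  ->  discard [1], keep [10110110], append 0
= 101101100

Answer: 101101100 (364)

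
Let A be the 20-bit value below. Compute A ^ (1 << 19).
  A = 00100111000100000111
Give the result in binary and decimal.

Mask = 1 << 19 = 10000000000000000000
Bit 19 of A is 0; XOR with the mask flips it to 1.
  00100111000100000111
^ 10000000000000000000
----------------------
  10100111000100000111

Answer: 10100111000100000111 (684295)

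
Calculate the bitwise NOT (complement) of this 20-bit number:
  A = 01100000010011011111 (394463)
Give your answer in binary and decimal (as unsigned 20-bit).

Flip each bit (0->1, 1->0):
  01100000010011011111
  10011111101100100000

Answer: 10011111101100100000 (654112)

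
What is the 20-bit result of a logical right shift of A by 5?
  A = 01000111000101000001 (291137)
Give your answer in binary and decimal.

Logical shift right by 5: drop the bottom 5 bit(s), prepend 5 zero(s) on the left.
  01000111000101000001  ->  keep [010001110001010], discard [00001], prepend 00000
= 00000010001110001010

Answer: 00000010001110001010 (9098)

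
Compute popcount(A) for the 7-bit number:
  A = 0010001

0010001
1-bits at positions (from bit 0 = LSB): 0, 4
Count = 2

Answer: 2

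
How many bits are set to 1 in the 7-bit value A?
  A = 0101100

0101100
1-bits at positions (from bit 0 = LSB): 2, 3, 5
Count = 3

Answer: 3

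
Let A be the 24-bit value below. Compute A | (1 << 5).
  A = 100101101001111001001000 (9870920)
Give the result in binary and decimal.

Mask = 1 << 5 = 000000000000000000100000
Bit 5 of A is 0, so OR-ing with the mask flips it to 1.
  100101101001111001001000
| 000000000000000000100000
--------------------------
  100101101001111001101000

Answer: 100101101001111001101000 (9870952)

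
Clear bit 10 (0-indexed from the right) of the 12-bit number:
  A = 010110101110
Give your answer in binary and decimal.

Mask = ~(1 << 10) = 101111111111
Bit 10 of A is 1, so AND-ing with the mask clears it to 0.
  010110101110
& 101111111111
--------------
  000110101110

Answer: 000110101110 (430)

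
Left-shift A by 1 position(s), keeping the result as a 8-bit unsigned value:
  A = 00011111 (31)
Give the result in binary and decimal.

Shift left by 1: drop the top 1 bit(s), append 1 zero(s) on the right.
  00011111  ->  discard [0], keep [0011111], append 0
= 00111110

Answer: 00111110 (62)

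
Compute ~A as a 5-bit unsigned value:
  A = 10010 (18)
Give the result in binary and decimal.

Flip each bit (0->1, 1->0):
  10010
  01101

Answer: 01101 (13)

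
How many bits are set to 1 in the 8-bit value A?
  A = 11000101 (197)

11000101
1-bits at positions (from bit 0 = LSB): 0, 2, 6, 7
Count = 4

Answer: 4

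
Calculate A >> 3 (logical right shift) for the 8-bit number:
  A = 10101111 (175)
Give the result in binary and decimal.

Logical shift right by 3: drop the bottom 3 bit(s), prepend 3 zero(s) on the left.
  10101111  ->  keep [10101], discard [111], prepend 000
= 00010101

Answer: 00010101 (21)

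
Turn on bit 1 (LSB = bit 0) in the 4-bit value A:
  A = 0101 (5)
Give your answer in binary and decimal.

Mask = 1 << 1 = 0010
Bit 1 of A is 0, so OR-ing with the mask flips it to 1.
  0101
| 0010
------
  0111

Answer: 0111 (7)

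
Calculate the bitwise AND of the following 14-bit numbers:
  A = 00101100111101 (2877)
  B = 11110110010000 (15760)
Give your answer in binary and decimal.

Apply & to each column (1 only where both bits are 1):
  00101100111101
& 11110110010000
----------------
  00100100010000

Answer: 00100100010000 (2320)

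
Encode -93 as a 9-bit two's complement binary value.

1. Binary of +93:  001011101
2. Invert bits:     110100010
3. Add 1:           110100011

Answer: 110100011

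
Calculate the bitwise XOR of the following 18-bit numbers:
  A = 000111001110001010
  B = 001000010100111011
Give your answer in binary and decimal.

Apply ^ to each column (1 where bits differ):
  000111001110001010
^ 001000010100111011
--------------------
  001111011010110001

Answer: 001111011010110001 (63153)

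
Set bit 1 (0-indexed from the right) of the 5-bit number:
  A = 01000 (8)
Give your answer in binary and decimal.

Mask = 1 << 1 = 00010
Bit 1 of A is 0, so OR-ing with the mask flips it to 1.
  01000
| 00010
-------
  01010

Answer: 01010 (10)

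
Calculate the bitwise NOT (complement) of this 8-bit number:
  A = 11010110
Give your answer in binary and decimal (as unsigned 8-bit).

Flip each bit (0->1, 1->0):
  11010110
  00101001

Answer: 00101001 (41)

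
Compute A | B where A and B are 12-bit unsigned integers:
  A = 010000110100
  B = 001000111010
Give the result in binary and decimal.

Apply | to each column (1 where either bit is 1):
  010000110100
| 001000111010
--------------
  011000111110

Answer: 011000111110 (1598)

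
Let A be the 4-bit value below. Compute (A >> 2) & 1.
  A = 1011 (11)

Bit 2 is the 3rd from the right.
  1011
   ^
That bit is 0.

Answer: 0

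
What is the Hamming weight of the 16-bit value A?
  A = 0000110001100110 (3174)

0000110001100110
1-bits at positions (from bit 0 = LSB): 1, 2, 5, 6, 10, 11
Count = 6

Answer: 6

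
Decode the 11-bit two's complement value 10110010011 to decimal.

MSB is 1, so the value is negative. Find the magnitude:
1. Invert bits:  01001101100
2. Add 1:        01001101101  = 621
3. Apply sign:   -621

Answer: -621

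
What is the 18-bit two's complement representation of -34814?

1. Binary of +34814:  001000011111111110
2. Invert bits:     110111100000000001
3. Add 1:           110111100000000010

Answer: 110111100000000010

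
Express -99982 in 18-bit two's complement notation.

1. Binary of +99982:  011000011010001110
2. Invert bits:     100111100101110001
3. Add 1:           100111100101110010

Answer: 100111100101110010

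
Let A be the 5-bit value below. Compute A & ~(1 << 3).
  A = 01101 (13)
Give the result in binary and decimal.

Mask = ~(1 << 3) = 10111
Bit 3 of A is 1, so AND-ing with the mask clears it to 0.
  01101
& 10111
-------
  00101

Answer: 00101 (5)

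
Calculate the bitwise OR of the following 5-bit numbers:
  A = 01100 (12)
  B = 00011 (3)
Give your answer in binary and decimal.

Apply | to each column (1 where either bit is 1):
  01100
| 00011
-------
  01111

Answer: 01111 (15)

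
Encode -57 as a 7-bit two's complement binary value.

1. Binary of +57:  0111001
2. Invert bits:     1000110
3. Add 1:           1000111

Answer: 1000111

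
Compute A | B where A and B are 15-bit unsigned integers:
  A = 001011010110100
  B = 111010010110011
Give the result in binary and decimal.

Apply | to each column (1 where either bit is 1):
  001011010110100
| 111010010110011
-----------------
  111011010110111

Answer: 111011010110111 (30391)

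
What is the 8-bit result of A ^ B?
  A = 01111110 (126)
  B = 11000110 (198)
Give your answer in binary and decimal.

Apply ^ to each column (1 where bits differ):
  01111110
^ 11000110
----------
  10111000

Answer: 10111000 (184)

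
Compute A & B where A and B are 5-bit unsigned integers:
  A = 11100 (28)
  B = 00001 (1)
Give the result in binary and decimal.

Apply & to each column (1 only where both bits are 1):
  11100
& 00001
-------
  00000

Answer: 00000 (0)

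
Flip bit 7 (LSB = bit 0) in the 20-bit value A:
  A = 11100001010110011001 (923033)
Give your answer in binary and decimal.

Mask = 1 << 7 = 00000000000010000000
Bit 7 of A is 1; XOR with the mask flips it to 0.
  11100001010110011001
^ 00000000000010000000
----------------------
  11100001010100011001

Answer: 11100001010100011001 (922905)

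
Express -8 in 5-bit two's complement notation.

1. Binary of +8:  01000
2. Invert bits:     10111
3. Add 1:           11000

Answer: 11000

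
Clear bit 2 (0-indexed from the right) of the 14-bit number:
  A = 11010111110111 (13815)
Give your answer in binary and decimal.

Mask = ~(1 << 2) = 11111111111011
Bit 2 of A is 1, so AND-ing with the mask clears it to 0.
  11010111110111
& 11111111111011
----------------
  11010111110011

Answer: 11010111110011 (13811)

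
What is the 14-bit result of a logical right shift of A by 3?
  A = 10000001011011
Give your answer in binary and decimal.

Logical shift right by 3: drop the bottom 3 bit(s), prepend 3 zero(s) on the left.
  10000001011011  ->  keep [10000001011], discard [011], prepend 000
= 00010000001011

Answer: 00010000001011 (1035)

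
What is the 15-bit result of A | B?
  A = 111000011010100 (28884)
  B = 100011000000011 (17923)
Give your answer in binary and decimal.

Apply | to each column (1 where either bit is 1):
  111000011010100
| 100011000000011
-----------------
  111011011010111

Answer: 111011011010111 (30423)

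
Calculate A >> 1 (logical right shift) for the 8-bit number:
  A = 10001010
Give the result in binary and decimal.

Logical shift right by 1: drop the bottom 1 bit(s), prepend 1 zero(s) on the left.
  10001010  ->  keep [1000101], discard [0], prepend 0
= 01000101

Answer: 01000101 (69)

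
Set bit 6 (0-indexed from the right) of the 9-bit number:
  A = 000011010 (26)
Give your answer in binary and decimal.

Mask = 1 << 6 = 001000000
Bit 6 of A is 0, so OR-ing with the mask flips it to 1.
  000011010
| 001000000
-----------
  001011010

Answer: 001011010 (90)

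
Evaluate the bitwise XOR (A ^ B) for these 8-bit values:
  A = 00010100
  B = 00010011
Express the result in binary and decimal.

Apply ^ to each column (1 where bits differ):
  00010100
^ 00010011
----------
  00000111

Answer: 00000111 (7)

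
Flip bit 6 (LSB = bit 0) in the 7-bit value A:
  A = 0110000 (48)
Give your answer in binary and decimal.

Mask = 1 << 6 = 1000000
Bit 6 of A is 0; XOR with the mask flips it to 1.
  0110000
^ 1000000
---------
  1110000

Answer: 1110000 (112)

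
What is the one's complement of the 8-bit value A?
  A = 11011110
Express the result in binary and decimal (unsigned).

Flip each bit (0->1, 1->0):
  11011110
  00100001

Answer: 00100001 (33)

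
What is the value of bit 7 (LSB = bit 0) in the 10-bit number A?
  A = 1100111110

Bit 7 is the 8th from the right.
  1100111110
    ^
That bit is 0.

Answer: 0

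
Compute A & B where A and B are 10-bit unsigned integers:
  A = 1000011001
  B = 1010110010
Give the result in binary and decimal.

Apply & to each column (1 only where both bits are 1):
  1000011001
& 1010110010
------------
  1000010000

Answer: 1000010000 (528)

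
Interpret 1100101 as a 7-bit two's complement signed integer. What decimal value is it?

MSB is 1, so the value is negative. Find the magnitude:
1. Invert bits:  0011010
2. Add 1:        0011011  = 27
3. Apply sign:   -27

Answer: -27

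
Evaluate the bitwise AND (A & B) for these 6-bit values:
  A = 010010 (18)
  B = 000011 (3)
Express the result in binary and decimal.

Apply & to each column (1 only where both bits are 1):
  010010
& 000011
--------
  000010

Answer: 000010 (2)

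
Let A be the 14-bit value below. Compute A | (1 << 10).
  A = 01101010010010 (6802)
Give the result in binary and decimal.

Mask = 1 << 10 = 00010000000000
Bit 10 of A is 0, so OR-ing with the mask flips it to 1.
  01101010010010
| 00010000000000
----------------
  01111010010010

Answer: 01111010010010 (7826)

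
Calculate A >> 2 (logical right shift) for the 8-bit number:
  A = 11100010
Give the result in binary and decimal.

Logical shift right by 2: drop the bottom 2 bit(s), prepend 2 zero(s) on the left.
  11100010  ->  keep [111000], discard [10], prepend 00
= 00111000

Answer: 00111000 (56)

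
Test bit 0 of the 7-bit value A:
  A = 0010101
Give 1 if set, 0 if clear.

Bit 0 is the 1st from the right.
  0010101
        ^
That bit is 1.

Answer: 1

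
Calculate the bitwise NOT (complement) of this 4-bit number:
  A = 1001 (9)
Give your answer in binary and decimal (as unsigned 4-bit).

Flip each bit (0->1, 1->0):
  1001
  0110

Answer: 0110 (6)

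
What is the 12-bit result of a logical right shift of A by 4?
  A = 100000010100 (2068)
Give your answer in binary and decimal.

Logical shift right by 4: drop the bottom 4 bit(s), prepend 4 zero(s) on the left.
  100000010100  ->  keep [10000001], discard [0100], prepend 0000
= 000010000001

Answer: 000010000001 (129)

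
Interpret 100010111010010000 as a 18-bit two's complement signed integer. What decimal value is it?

MSB is 1, so the value is negative. Find the magnitude:
1. Invert bits:  011101000101101111
2. Add 1:        011101000101110000  = 119152
3. Apply sign:   -119152

Answer: -119152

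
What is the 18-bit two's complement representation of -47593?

1. Binary of +47593:  001011100111101001
2. Invert bits:     110100011000010110
3. Add 1:           110100011000010111

Answer: 110100011000010111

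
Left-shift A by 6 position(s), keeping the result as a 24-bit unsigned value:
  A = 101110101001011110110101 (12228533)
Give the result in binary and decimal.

Shift left by 6: drop the top 6 bit(s), append 6 zero(s) on the right.
  101110101001011110110101  ->  discard [101110], keep [101001011110110101], append 000000
= 101001011110110101000000

Answer: 101001011110110101000000 (10874176)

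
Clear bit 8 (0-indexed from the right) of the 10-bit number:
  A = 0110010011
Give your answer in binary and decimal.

Mask = ~(1 << 8) = 1011111111
Bit 8 of A is 1, so AND-ing with the mask clears it to 0.
  0110010011
& 1011111111
------------
  0010010011

Answer: 0010010011 (147)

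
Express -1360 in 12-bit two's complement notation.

1. Binary of +1360:  010101010000
2. Invert bits:     101010101111
3. Add 1:           101010110000

Answer: 101010110000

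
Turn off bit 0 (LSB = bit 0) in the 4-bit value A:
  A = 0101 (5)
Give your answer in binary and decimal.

Mask = ~(1 << 0) = 1110
Bit 0 of A is 1, so AND-ing with the mask clears it to 0.
  0101
& 1110
------
  0100

Answer: 0100 (4)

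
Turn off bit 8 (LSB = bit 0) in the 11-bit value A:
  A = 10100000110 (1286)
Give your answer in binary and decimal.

Mask = ~(1 << 8) = 11011111111
Bit 8 of A is 1, so AND-ing with the mask clears it to 0.
  10100000110
& 11011111111
-------------
  10000000110

Answer: 10000000110 (1030)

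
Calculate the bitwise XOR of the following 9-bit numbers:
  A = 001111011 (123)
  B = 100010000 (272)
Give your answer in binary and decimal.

Apply ^ to each column (1 where bits differ):
  001111011
^ 100010000
-----------
  101101011

Answer: 101101011 (363)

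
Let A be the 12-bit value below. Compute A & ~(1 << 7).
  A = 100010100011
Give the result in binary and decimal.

Mask = ~(1 << 7) = 111101111111
Bit 7 of A is 1, so AND-ing with the mask clears it to 0.
  100010100011
& 111101111111
--------------
  100000100011

Answer: 100000100011 (2083)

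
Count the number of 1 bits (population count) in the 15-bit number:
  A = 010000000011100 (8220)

010000000011100
1-bits at positions (from bit 0 = LSB): 2, 3, 4, 13
Count = 4

Answer: 4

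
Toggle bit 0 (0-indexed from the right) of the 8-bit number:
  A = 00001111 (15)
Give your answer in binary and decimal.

Mask = 1 << 0 = 00000001
Bit 0 of A is 1; XOR with the mask flips it to 0.
  00001111
^ 00000001
----------
  00001110

Answer: 00001110 (14)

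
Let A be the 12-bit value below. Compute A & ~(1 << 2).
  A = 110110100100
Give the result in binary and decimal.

Mask = ~(1 << 2) = 111111111011
Bit 2 of A is 1, so AND-ing with the mask clears it to 0.
  110110100100
& 111111111011
--------------
  110110100000

Answer: 110110100000 (3488)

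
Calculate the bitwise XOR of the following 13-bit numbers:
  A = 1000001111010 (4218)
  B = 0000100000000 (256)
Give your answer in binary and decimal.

Apply ^ to each column (1 where bits differ):
  1000001111010
^ 0000100000000
---------------
  1000101111010

Answer: 1000101111010 (4474)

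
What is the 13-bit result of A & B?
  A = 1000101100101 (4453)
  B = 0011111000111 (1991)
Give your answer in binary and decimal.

Apply & to each column (1 only where both bits are 1):
  1000101100101
& 0011111000111
---------------
  0000101000101

Answer: 0000101000101 (325)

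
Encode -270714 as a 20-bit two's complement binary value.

1. Binary of +270714:  01000010000101111010
2. Invert bits:     10111101111010000101
3. Add 1:           10111101111010000110

Answer: 10111101111010000110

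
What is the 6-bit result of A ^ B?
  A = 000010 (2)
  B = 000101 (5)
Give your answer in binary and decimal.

Apply ^ to each column (1 where bits differ):
  000010
^ 000101
--------
  000111

Answer: 000111 (7)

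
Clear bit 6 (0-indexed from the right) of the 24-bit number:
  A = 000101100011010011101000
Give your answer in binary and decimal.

Mask = ~(1 << 6) = 111111111111111110111111
Bit 6 of A is 1, so AND-ing with the mask clears it to 0.
  000101100011010011101000
& 111111111111111110111111
--------------------------
  000101100011010010101000

Answer: 000101100011010010101000 (1455272)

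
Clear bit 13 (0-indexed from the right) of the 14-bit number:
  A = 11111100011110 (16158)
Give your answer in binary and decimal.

Mask = ~(1 << 13) = 01111111111111
Bit 13 of A is 1, so AND-ing with the mask clears it to 0.
  11111100011110
& 01111111111111
----------------
  01111100011110

Answer: 01111100011110 (7966)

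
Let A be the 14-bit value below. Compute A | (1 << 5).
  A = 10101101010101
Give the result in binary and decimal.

Mask = 1 << 5 = 00000000100000
Bit 5 of A is 0, so OR-ing with the mask flips it to 1.
  10101101010101
| 00000000100000
----------------
  10101101110101

Answer: 10101101110101 (11125)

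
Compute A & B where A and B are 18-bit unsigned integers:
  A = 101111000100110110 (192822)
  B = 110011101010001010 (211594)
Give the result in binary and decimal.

Apply & to each column (1 only where both bits are 1):
  101111000100110110
& 110011101010001010
--------------------
  100011000000000010

Answer: 100011000000000010 (143362)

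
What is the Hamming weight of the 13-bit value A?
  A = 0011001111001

0011001111001
1-bits at positions (from bit 0 = LSB): 0, 3, 4, 5, 6, 9, 10
Count = 7

Answer: 7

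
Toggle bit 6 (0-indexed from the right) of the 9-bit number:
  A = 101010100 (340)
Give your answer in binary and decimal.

Mask = 1 << 6 = 001000000
Bit 6 of A is 1; XOR with the mask flips it to 0.
  101010100
^ 001000000
-----------
  100010100

Answer: 100010100 (276)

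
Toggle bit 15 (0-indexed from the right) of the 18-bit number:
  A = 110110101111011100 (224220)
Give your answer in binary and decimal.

Mask = 1 << 15 = 001000000000000000
Bit 15 of A is 0; XOR with the mask flips it to 1.
  110110101111011100
^ 001000000000000000
--------------------
  111110101111011100

Answer: 111110101111011100 (256988)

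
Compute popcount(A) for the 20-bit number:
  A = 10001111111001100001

10001111111001100001
1-bits at positions (from bit 0 = LSB): 0, 5, 6, 9, 10, 11, 12, 13, 14, 15, 19
Count = 11

Answer: 11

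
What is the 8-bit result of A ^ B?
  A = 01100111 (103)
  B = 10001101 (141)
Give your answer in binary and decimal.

Apply ^ to each column (1 where bits differ):
  01100111
^ 10001101
----------
  11101010

Answer: 11101010 (234)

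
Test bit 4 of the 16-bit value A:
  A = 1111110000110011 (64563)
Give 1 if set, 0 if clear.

Bit 4 is the 5th from the right.
  1111110000110011
             ^
That bit is 1.

Answer: 1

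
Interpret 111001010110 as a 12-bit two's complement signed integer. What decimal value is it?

MSB is 1, so the value is negative. Find the magnitude:
1. Invert bits:  000110101001
2. Add 1:        000110101010  = 426
3. Apply sign:   -426

Answer: -426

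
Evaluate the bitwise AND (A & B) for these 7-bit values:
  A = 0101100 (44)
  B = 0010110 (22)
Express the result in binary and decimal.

Apply & to each column (1 only where both bits are 1):
  0101100
& 0010110
---------
  0000100

Answer: 0000100 (4)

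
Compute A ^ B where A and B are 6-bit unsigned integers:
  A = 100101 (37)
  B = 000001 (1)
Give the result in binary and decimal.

Apply ^ to each column (1 where bits differ):
  100101
^ 000001
--------
  100100

Answer: 100100 (36)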